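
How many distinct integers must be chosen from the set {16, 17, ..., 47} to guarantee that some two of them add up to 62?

Two chosen integers sum to 62 exactly when both halves of some pair {x, 62−x} with 16 ≤ x ≤ 62−x ≤ 46 are chosen — 15 such pairs.
The remaining 2 elements (those with no distinct partner in range) can never complete a 62-sum, so the worst case takes all of them and one from each pair: 2 + 15 = 17.
The 18th integer has to be the second member of some pair, so 17 + 1 = 18.

18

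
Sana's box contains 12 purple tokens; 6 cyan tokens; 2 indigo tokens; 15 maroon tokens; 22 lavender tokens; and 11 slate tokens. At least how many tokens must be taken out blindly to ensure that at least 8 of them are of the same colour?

37

Put each drawn token into a box by colour. The largest draw with every box below 8 takes min(count, 7) from each colour; colours with fewer than 7 contribute all they have.
Σ min(cᵢ, 7) = 7 + 6 + 2 + 7 + 7 + 7 = 36.
Draw number 36 + 1 = 37 must push one box to 8.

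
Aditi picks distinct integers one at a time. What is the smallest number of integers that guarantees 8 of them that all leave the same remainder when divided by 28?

The 28 residue classes mod 28 are the pigeonholes.
With 196 integers one could put 7 in each residue class and have no class reach 8.
The 197th integer pushes some class to 8, so 28·7 + 1 = 197.

197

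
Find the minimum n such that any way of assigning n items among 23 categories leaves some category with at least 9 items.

185

With 184 items one could put exactly 8 in each of the 23 categories, and no category would reach 9.
One more item must land in a category that already has 8, giving it 9.
So 23 × 8 + 1 = 185 items are required.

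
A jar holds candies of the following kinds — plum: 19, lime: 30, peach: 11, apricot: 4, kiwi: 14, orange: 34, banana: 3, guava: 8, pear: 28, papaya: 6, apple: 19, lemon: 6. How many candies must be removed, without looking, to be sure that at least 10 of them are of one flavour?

The 12 flavours are the holes; the candies drawn are the pigeons.
To avoid 10 of any one flavour, the worst case takes at most 9 of each flavour, or every candy of a flavour that has fewer than 9.
That gives 9 + 9 + 9 + 4 + 9 + 9 + 3 + 8 + 9 + 6 + 9 + 6 = 90 candies with no flavour reaching 10.
The next candy forces some flavour to 10, so 90 + 1 = 91.

91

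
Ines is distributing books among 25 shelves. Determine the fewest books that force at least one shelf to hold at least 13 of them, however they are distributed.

301

With 300 books one could put exactly 12 in each of the 25 shelves, and no shelf would reach 13.
Pigeonhole: one more book must land in a shelf that already has 12, giving it 13.
So 25 × 12 + 1 = 301 books are required.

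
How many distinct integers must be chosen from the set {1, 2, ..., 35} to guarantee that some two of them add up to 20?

Group the elements by complementary pair {x, 20−x}: {1,19}, {2,18}, {3,17}, …, giving 9 two-element pairs, the single value 10 (it cannot pair with itself since the integers are distinct), and 16 integers whose partner 20−x falls outside [1,35].
Treating each of those 26 groups as a pigeonhole, one can pick one integer per group — 26 integers — with no two summing to 20.
The 27th integer lands in an occupied pair, forcing a sum of 20.

27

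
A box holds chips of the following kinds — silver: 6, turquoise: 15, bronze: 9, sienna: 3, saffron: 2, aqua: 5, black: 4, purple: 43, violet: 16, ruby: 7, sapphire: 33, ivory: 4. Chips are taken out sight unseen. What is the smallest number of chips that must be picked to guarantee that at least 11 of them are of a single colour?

By the pigeonhole principle, put each drawn chip into a box by colour. The largest draw with every box below 11 takes min(count, 10) from each colour; colours with fewer than 10 contribute all they have.
Σ min(cᵢ, 10) = 6 + 10 + 9 + 3 + 2 + 5 + 4 + 10 + 10 + 7 + 10 + 4 = 80.
Draw number 80 + 1 = 81 must push one box to 11.

81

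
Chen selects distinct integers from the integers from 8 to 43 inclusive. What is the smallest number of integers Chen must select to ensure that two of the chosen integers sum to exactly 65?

A set avoiding the sum 65 can contain at most one of each pair {x, 65−x}, plus the 14 elements whose complement lies outside the range.
The integers 8, …, 32 (25 of them) are such a set: any two sum to at least 8+9 = 17 and at most 31+32 = 63 < 65.
Any 26th integer completes one of the 11 pairs, so 26 choices force a sum of 65.

26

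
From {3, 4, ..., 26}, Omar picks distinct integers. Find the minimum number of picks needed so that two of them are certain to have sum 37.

17

Group the elements by complementary pair {x, 37−x}: {11,26}, {12,25}, {13,24}, …, giving 8 two-element pairs and 8 integers whose partner 37−x falls outside [3,26].
Treating each of those 16 groups as a pigeonhole, one can pick one integer per group — 16 integers — with no two summing to 37.
The 17th integer lands in an occupied pair, forcing a sum of 37.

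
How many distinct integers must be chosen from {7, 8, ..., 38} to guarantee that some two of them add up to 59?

24

Group the elements by complementary pair {x, 59−x}: {21,38}, {22,37}, {23,36}, …, giving 9 two-element pairs and 14 integers whose partner 59−x falls outside [7,38].
Pigeonhole: treating each of those 23 groups as a pigeonhole, one can pick one integer per group — 23 integers — with no two summing to 59.
The 24th integer lands in an occupied pair, forcing a sum of 59.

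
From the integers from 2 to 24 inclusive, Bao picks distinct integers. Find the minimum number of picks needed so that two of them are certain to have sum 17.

17

Group the elements by complementary pair {x, 17−x}: {2,15}, {3,14}, {4,13}, …, giving 7 two-element pairs and 9 integers whose partner 17−x falls outside [2,24].
Treating each of those 16 groups as a pigeonhole, one can pick one integer per group — 16 integers — with no two summing to 17.
The 17th integer lands in an occupied pair, forcing a sum of 17.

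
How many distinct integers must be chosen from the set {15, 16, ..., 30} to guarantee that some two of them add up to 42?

11

Two chosen integers sum to 42 exactly when both halves of some pair {x, 42−x} with 15 ≤ x ≤ 42−x ≤ 27 are chosen — 6 such pairs.
The remaining 4 elements (those with no distinct partner in range) can never complete a 42-sum, so the worst case takes all of them and one from each pair: 4 + 6 = 10.
The 11th integer has to be the second member of some pair, so 10 + 1 = 11.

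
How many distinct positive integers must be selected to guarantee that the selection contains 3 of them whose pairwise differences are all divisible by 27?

55

Integers whose pairwise differences are multiples of 27 are exactly those sharing a remainder mod 27. By the pigeonhole principle, the 27 residue classes mod 27 are the pigeonholes.
With 54 integers one could put 2 in each residue class and have no class reach 3.
The 55th integer pushes some class to 3, so 27·2 + 1 = 55.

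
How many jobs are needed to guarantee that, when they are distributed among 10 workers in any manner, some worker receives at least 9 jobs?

81

With 80 jobs one could put exactly 8 in each of the 10 workers, and no worker would reach 9.
Pigeonhole: one more job must land in a worker that already has 8, giving it 9.
So 10 × 8 + 1 = 81 jobs are required.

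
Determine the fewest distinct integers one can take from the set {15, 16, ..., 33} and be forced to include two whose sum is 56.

A set avoiding the sum 56 can contain at most one of each pair {x, 56−x}, plus the 9 elements whose complement lies outside the range or equal to its own complement.
The integers 15, …, 28 (14 of them) are such a set: any two sum to at least 15+16 = 31 and at most 27+28 = 55 < 56.
Pigeonhole: any 15th integer completes one of the 5 pairs, so 15 choices force a sum of 56.

15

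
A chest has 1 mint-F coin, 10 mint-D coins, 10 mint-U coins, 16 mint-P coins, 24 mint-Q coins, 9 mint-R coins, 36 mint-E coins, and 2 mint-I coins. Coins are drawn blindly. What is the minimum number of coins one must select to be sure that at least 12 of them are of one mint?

By the pigeonhole principle, the 8 mints are the holes; the coins drawn are the pigeons.
To avoid 12 of any one mint, the worst case takes at most 11 of each mint, or every coin of a mint that has fewer than 11.
That gives 1 + 10 + 10 + 11 + 11 + 9 + 11 + 2 = 65 coins with no mint reaching 12.
The next coin forces some mint to 12, so 65 + 1 = 66.

66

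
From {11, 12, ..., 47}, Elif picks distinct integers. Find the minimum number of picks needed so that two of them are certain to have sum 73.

27

Two chosen integers sum to 73 exactly when both halves of some pair {x, 73−x} with 26 ≤ x ≤ 73−x ≤ 47 are chosen — 11 such pairs.
The remaining 15 elements (those with no distinct partner in range) can never complete a 73-sum, so the worst case takes all of them and one from each pair: 15 + 11 = 26.
Pigeonhole: the 27th integer has to be the second member of some pair, so 26 + 1 = 27.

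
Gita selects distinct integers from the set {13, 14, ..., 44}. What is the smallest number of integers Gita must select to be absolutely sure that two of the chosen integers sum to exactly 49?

21

Group the elements by complementary pair {x, 49−x}: {13,36}, {14,35}, {15,34}, …, giving 12 two-element pairs and 8 integers whose partner 49−x falls outside [13,44].
Treating each of those 20 groups as a pigeonhole, one can pick one integer per group — 20 integers — with no two summing to 49.
The 21st integer lands in an occupied pair, forcing a sum of 49.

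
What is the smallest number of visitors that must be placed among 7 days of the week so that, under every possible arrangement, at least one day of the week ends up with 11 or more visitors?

With 70 visitors one could put exactly 10 in each of the 7 days of the week, and no day of the week would reach 11.
Pigeonhole: one more visitor must land in a day of the week that already has 10, giving it 11.
So 7 × 10 + 1 = 71 visitors are required.

71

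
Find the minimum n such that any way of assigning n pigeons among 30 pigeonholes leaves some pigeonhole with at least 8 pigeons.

With 210 pigeons one could put exactly 7 in each of the 30 pigeonholes, and no pigeonhole would reach 8.
One more pigeon must land in a pigeonhole that already has 7, giving it 8.
So 30 × 7 + 1 = 211 pigeons are required.

211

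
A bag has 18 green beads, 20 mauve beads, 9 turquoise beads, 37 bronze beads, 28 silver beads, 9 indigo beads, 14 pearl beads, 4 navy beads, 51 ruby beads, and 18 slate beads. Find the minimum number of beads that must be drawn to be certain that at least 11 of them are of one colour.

Pigeonhole: put each drawn bead into a box by colour. The largest draw with every box below 11 takes min(count, 10) from each colour; colours with fewer than 10 contribute all they have.
Σ min(cᵢ, 10) = 10 + 10 + 9 + 10 + 10 + 9 + 10 + 4 + 10 + 10 = 92.
Draw number 92 + 1 = 93 must push one box to 11.

93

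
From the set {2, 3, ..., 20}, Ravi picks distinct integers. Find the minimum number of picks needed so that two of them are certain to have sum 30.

15

A set avoiding the sum 30 can contain at most one of each pair {x, 30−x}, plus the 9 elements whose complement lies outside the range or equal to its own complement.
The integers 2, …, 15 (14 of them) are such a set: any two sum to at least 2+3 = 5 and at most 14+15 = 29 < 30.
By pigeonhole, any 15th integer completes one of the 5 pairs, so 15 choices force a sum of 30.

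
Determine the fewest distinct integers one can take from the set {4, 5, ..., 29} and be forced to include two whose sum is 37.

16

A set avoiding the sum 37 can contain at most one of each pair {x, 37−x}, plus the 4 elements whose complement lies outside the range.
The integers 4, …, 18 (15 of them) are such a set: any two sum to at least 4+5 = 9 and at most 17+18 = 35 < 37.
Any 16th integer completes one of the 11 pairs, so 16 choices force a sum of 37.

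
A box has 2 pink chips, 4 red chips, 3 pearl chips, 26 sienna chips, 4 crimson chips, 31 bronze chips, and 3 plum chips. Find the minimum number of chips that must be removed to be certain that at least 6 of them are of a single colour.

An adversary could hand out at most 5 chips per colour (5 colours run out sooner): 2 + 4 + 3 + 5 + 4 + 5 + 3 = 26 chips and still no colour has 6.
By pigeonhole, one more chip lands in a colour already at 5, so 27 draws are enough and 26 are not.

27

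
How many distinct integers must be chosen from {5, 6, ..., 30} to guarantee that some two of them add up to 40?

17

Two chosen integers sum to 40 exactly when both halves of some pair {x, 40−x} with 10 ≤ x ≤ 40−x ≤ 30 are chosen — 10 such pairs.
The remaining 6 elements (those with no distinct partner in range) can never complete a 40-sum, so the worst case takes all of them and one from each pair: 6 + 10 = 16.
The 17th integer has to be the second member of some pair, so 16 + 1 = 17.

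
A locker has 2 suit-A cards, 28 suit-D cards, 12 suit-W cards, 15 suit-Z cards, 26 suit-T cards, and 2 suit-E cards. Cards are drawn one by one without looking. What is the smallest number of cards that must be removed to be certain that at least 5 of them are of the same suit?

21

The 6 suits are the holes; the cards drawn are the pigeons.
To avoid 5 of any one suit, the worst case takes at most 4 of each suit, or every card of a suit that has fewer than 4.
That gives 2 + 4 + 4 + 4 + 4 + 2 = 20 cards with no suit reaching 5.
The next card forces some suit to 5, so 20 + 1 = 21.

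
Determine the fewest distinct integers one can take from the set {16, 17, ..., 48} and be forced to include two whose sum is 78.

25

A set avoiding the sum 78 can contain at most one of each pair {x, 78−x}, plus the 15 elements whose complement lies outside the range or equal to its own complement.
The integers 16, …, 39 (24 of them) are such a set: any two sum to at least 16+17 = 33 and at most 38+39 = 77 < 78.
Any 25th integer completes one of the 9 pairs, so 25 choices force a sum of 78.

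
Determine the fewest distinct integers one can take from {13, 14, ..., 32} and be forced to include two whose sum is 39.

A set avoiding the sum 39 can contain at most one of each pair {x, 39−x}, plus the 6 elements whose complement lies outside the range.
The integers 20, …, 32 (13 of them) are such a set: any two sum to at least 20+21 = 41 > 39.
Any 14th integer completes one of the 7 pairs, so 14 choices force a sum of 39.

14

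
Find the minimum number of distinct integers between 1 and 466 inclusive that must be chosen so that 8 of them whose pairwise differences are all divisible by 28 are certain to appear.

197

Integers whose pairwise differences are multiples of 28 are exactly those sharing a remainder mod 28. The 28 residue classes mod 28 are the pigeonholes.
With 196 integers one could put 7 in each residue class and have no class reach 8.
The 197th integer pushes some class to 8, so 28·7 + 1 = 197.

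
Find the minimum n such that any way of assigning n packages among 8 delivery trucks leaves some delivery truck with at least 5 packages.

With 32 packages one could put exactly 4 in each of the 8 delivery trucks, and no delivery truck would reach 5.
Pigeonhole: one more package must land in a delivery truck that already has 4, giving it 5.
So 8 × 4 + 1 = 33 packages are required.

33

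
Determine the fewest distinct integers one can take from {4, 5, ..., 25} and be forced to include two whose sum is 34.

15

A set avoiding the sum 34 can contain at most one of each pair {x, 34−x}, plus the 6 elements whose complement lies outside the range or equal to its own complement.
The integers 4, …, 17 (14 of them) are such a set: any two sum to at least 4+5 = 9 and at most 16+17 = 33 < 34.
Any 15th integer completes one of the 8 pairs, so 15 choices force a sum of 34.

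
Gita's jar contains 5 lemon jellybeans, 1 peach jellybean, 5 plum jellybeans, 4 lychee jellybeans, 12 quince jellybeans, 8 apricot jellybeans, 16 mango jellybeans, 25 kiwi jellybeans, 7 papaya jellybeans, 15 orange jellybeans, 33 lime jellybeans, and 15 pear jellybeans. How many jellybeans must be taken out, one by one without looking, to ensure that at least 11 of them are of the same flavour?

Put each drawn jellybean into a box by flavour. The largest draw with every box below 11 takes min(count, 10) from each flavour; flavours with fewer than 10 contribute all they have.
Σ min(cᵢ, 10) = 5 + 1 + 5 + 4 + 10 + 8 + 10 + 10 + 7 + 10 + 10 + 10 = 90.
Draw number 90 + 1 = 91 must push one box to 11.

91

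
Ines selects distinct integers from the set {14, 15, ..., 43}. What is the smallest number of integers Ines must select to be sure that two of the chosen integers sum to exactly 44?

23

A set avoiding the sum 44 can contain at most one of each pair {x, 44−x}, plus the 14 elements whose complement lies outside the range or equal to its own complement.
The integers 22, …, 43 (22 of them) are such a set: any two sum to at least 22+23 = 45 > 44.
Any 23rd integer completes one of the 8 pairs, so 23 choices force a sum of 44.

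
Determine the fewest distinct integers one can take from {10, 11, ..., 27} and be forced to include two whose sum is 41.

A set avoiding the sum 41 can contain at most one of each pair {x, 41−x}, plus the 4 elements whose complement lies outside the range.
The integers 10, …, 20 (11 of them) are such a set: any two sum to at least 10+11 = 21 and at most 19+20 = 39 < 41.
Any 12th integer completes one of the 7 pairs, so 12 choices force a sum of 41.

12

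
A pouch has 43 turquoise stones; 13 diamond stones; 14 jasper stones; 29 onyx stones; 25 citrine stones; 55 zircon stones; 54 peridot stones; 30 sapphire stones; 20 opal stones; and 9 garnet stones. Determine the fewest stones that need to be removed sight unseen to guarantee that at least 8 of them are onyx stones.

271

In the worst case for collecting onyx stones, every non-onyx stone comes out first.
There are 43 + 13 + 14 + 25 + 55 + 54 + 30 + 20 + 9 = 263 non-onyx stones altogether.
After those, each further stone must be onyx, so 263 + 8 = 271 draws guarantee 8 onyx stones.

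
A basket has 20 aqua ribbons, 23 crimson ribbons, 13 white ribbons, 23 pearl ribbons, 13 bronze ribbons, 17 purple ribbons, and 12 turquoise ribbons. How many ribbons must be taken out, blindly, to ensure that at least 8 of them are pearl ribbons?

In the worst case for collecting pearl ribbons, every non-pearl ribbon comes out first.
There are 20 + 23 + 13 + 13 + 17 + 12 = 98 non-pearl ribbons altogether.
After those, each further ribbon must be pearl, so 98 + 8 = 106 draws guarantee 8 pearl ribbons.

106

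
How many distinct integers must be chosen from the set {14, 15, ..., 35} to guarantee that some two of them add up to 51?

Two chosen integers sum to 51 exactly when both halves of some pair {x, 51−x} with 16 ≤ x ≤ 51−x ≤ 35 are chosen — 10 such pairs.
The remaining 2 elements (those with no distinct partner in range) can never complete a 51-sum, so the worst case takes all of them and one from each pair: 2 + 10 = 12.
By pigeonhole, the 13th integer has to be the second member of some pair, so 12 + 1 = 13.

13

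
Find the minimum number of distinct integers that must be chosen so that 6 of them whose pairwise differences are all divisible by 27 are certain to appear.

Integers whose pairwise differences are multiples of 27 are exactly those sharing a remainder mod 27. The 27 residue classes mod 27 are the pigeonholes.
With 135 integers one could put 5 in each residue class and have no class reach 6.
The 136th integer pushes some class to 6, so 27·5 + 1 = 136.

136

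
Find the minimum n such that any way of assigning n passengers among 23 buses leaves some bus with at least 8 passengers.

162

With 161 passengers one could put exactly 7 in each of the 23 buses, and no bus would reach 8.
Pigeonhole: one more passenger must land in a bus that already has 7, giving it 8.
So 23 × 7 + 1 = 162 passengers are required.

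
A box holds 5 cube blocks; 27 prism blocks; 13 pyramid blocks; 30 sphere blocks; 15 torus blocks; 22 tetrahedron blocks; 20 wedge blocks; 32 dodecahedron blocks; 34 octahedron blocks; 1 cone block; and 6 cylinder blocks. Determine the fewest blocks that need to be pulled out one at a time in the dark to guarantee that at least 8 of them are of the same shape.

An adversary could hand out at most 7 blocks per shape (cube, cone, cylinder run out sooner): 5 + 7 + 7 + 7 + 7 + 7 + 7 + 7 + 7 + 1 + 6 = 68 blocks and still no shape has 8.
Pigeonhole: one more block lands in a shape already at 7, so 69 draws are enough and 68 are not.

69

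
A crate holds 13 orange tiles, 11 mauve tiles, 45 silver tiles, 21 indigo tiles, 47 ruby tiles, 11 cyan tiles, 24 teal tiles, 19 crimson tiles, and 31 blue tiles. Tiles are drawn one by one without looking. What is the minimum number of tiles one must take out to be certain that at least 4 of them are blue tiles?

In the worst case for collecting blue tiles, every non-blue tile comes out first.
There are 13 + 11 + 45 + 21 + 47 + 11 + 24 + 19 = 191 non-blue tiles altogether.
After those, each further tile must be blue, so 191 + 4 = 195 draws guarantee 4 blue tiles.

195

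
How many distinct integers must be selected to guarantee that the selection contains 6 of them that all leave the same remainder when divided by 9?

46

The 9 residue classes mod 9 are the pigeonholes.
With 45 integers one could put 5 in each residue class and have no class reach 6.
The 46th integer pushes some class to 6, so 9·5 + 1 = 46.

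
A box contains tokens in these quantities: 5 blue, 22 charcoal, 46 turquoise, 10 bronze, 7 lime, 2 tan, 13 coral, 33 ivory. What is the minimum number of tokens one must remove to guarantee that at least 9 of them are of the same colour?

55

By the pigeonhole principle, put each drawn token into a box by colour. The largest draw with every box below 9 takes min(count, 8) from each colour; colours with fewer than 8 contribute all they have.
Σ min(cᵢ, 8) = 5 + 8 + 8 + 8 + 7 + 2 + 8 + 8 = 54.
Draw number 54 + 1 = 55 must push one box to 9.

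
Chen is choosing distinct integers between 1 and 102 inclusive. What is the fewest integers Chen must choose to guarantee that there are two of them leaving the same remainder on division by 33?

34

By pigeonhole, the 33 residue classes mod 33 are the pigeonholes.
With 33 integers one could put 1 in each residue class and have no class reach 2.
The 34th integer pushes some class to 2, so 33·1 + 1 = 34.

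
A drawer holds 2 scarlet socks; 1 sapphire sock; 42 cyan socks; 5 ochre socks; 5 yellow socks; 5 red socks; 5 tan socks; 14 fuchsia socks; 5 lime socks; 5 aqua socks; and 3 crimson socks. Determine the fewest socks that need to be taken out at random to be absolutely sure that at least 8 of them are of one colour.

An adversary could hand out at most 7 socks per colour (9 colours run out sooner): 2 + 1 + 7 + 5 + 5 + 5 + 5 + 7 + 5 + 5 + 3 = 50 socks and still no colour has 8.
By the pigeonhole principle, one more sock lands in a colour already at 7, so 51 draws are enough and 50 are not.

51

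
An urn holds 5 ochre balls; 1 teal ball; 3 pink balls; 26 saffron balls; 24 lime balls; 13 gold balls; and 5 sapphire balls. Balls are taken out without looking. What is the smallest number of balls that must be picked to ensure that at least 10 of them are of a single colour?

42

An adversary could hand out at most 9 balls per colour (4 colours run out sooner): 5 + 1 + 3 + 9 + 9 + 9 + 5 = 41 balls and still no colour has 10.
By pigeonhole, one more ball lands in a colour already at 9, so 42 draws are enough and 41 are not.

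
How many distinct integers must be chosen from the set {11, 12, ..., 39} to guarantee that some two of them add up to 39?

Two chosen integers sum to 39 exactly when both halves of some pair {x, 39−x} with 11 ≤ x ≤ 39−x ≤ 28 are chosen — 9 such pairs.
The remaining 11 elements (those with no distinct partner in range) can never complete a 39-sum, so the worst case takes all of them and one from each pair: 11 + 9 = 20.
The 21st integer has to be the second member of some pair, so 20 + 1 = 21.

21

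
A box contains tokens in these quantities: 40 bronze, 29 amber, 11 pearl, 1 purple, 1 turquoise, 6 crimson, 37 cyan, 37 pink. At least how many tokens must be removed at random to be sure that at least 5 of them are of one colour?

An adversary could hand out at most 4 tokens per colour (purple, turquoise run out sooner): 4 + 4 + 4 + 1 + 1 + 4 + 4 + 4 = 26 tokens and still no colour has 5.
By pigeonhole, one more token lands in a colour already at 4, so 27 draws are enough and 26 are not.

27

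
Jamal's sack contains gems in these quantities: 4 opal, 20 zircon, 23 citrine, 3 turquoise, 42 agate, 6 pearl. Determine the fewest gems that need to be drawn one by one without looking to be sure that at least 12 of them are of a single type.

47

By the pigeonhole principle, the 6 types are the holes; the gems drawn are the pigeons.
To avoid 12 of any one type, the worst case takes at most 11 of each type, or every gem of a type that has fewer than 11.
That gives 4 + 11 + 11 + 3 + 11 + 6 = 46 gems with no type reaching 12.
The next gem forces some type to 12, so 46 + 1 = 47.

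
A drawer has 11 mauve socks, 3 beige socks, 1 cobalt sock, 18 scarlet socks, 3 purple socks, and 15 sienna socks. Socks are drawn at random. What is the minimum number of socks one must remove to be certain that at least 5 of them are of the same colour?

20

An adversary could hand out at most 4 socks per colour (beige, cobalt, purple run out sooner): 4 + 3 + 1 + 4 + 3 + 4 = 19 socks and still no colour has 5.
One more sock lands in a colour already at 4, so 20 draws are enough and 19 are not.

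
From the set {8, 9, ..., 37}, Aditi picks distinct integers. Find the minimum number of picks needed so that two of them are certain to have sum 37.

20

Group the elements by complementary pair {x, 37−x}: {8,29}, {9,28}, {10,27}, …, giving 11 two-element pairs and 8 integers whose partner 37−x falls outside [8,37].
By pigeonhole, treating each of those 19 groups as a pigeonhole, one can pick one integer per group — 19 integers — with no two summing to 37.
The 20th integer lands in an occupied pair, forcing a sum of 37.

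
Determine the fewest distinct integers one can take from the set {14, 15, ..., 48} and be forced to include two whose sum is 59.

20

Two chosen integers sum to 59 exactly when both halves of some pair {x, 59−x} with 14 ≤ x ≤ 59−x ≤ 45 are chosen — 16 such pairs.
The remaining 3 elements (those with no distinct partner in range) can never complete a 59-sum, so the worst case takes all of them and one from each pair: 3 + 16 = 19.
Pigeonhole: the 20th integer has to be the second member of some pair, so 19 + 1 = 20.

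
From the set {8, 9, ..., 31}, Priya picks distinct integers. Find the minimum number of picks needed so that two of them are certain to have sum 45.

Group the elements by complementary pair {x, 45−x}: {14,31}, {15,30}, {16,29}, …, giving 9 two-element pairs and 6 integers whose partner 45−x falls outside [8,31].
By pigeonhole, treating each of those 15 groups as a pigeonhole, one can pick one integer per group — 15 integers — with no two summing to 45.
The 16th integer lands in an occupied pair, forcing a sum of 45.

16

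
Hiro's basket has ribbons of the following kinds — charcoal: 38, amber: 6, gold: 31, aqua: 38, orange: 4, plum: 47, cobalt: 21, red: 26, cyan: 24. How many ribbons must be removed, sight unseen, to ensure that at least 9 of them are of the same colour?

67

An adversary could hand out at most 8 ribbons per colour (amber, orange run out sooner): 8 + 6 + 8 + 8 + 4 + 8 + 8 + 8 + 8 = 66 ribbons and still no colour has 9.
By the pigeonhole principle, one more ribbon lands in a colour already at 8, so 67 draws are enough and 66 are not.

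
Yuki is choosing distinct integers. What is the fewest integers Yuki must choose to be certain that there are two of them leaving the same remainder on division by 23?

By the pigeonhole principle, the 23 residue classes mod 23 are the pigeonholes.
With 23 integers one could put 1 in each residue class and have no class reach 2.
The 24th integer pushes some class to 2, so 23·1 + 1 = 24.

24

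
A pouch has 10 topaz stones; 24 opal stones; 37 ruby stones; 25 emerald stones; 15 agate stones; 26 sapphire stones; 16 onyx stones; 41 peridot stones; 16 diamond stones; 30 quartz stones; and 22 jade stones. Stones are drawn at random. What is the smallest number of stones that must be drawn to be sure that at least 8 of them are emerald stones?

245

In the worst case for collecting emerald stones, every non-emerald stone comes out first.
There are 10 + 24 + 37 + 15 + 26 + 16 + 41 + 16 + 30 + 22 = 237 non-emerald stones altogether.
After those, each further stone must be emerald, so 237 + 8 = 245 draws guarantee 8 emerald stones.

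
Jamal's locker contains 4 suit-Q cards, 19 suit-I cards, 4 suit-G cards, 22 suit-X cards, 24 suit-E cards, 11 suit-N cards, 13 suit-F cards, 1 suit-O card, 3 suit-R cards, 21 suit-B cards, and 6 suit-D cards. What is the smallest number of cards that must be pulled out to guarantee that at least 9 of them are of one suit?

67

Pigeonhole: put each drawn card into a box by suit. The largest draw with every box below 9 takes min(count, 8) from each suit; suits with fewer than 8 contribute all they have.
Σ min(cᵢ, 8) = 4 + 8 + 4 + 8 + 8 + 8 + 8 + 1 + 3 + 8 + 6 = 66.
Draw number 66 + 1 = 67 must push one box to 9.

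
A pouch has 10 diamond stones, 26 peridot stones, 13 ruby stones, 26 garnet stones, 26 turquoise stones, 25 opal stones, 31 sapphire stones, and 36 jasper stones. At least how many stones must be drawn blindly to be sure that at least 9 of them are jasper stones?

In the worst case for collecting jasper stones, every non-jasper stone comes out first.
There are 10 + 26 + 13 + 26 + 26 + 25 + 31 = 157 non-jasper stones altogether.
After those, each further stone must be jasper, so 157 + 9 = 166 draws guarantee 9 jasper stones.

166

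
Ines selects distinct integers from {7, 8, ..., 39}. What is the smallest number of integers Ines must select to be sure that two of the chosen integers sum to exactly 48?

Two chosen integers sum to 48 exactly when both halves of some pair {x, 48−x} with 9 ≤ x ≤ 48−x ≤ 39 are chosen — 15 such pairs.
The remaining 3 elements (those with no distinct partner in range) can never complete a 48-sum, so the worst case takes all of them and one from each pair: 3 + 15 = 18.
Pigeonhole: the 19th integer has to be the second member of some pair, so 18 + 1 = 19.

19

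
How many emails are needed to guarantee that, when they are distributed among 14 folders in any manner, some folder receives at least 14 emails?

With 182 emails one could put exactly 13 in each of the 14 folders, and no folder would reach 14.
By the pigeonhole principle, one more email must land in a folder that already has 13, giving it 14.
So 14 × 13 + 1 = 183 emails are required.

183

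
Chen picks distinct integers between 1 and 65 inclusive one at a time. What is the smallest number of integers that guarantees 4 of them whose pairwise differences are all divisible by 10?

31

Integers whose pairwise differences are multiples of 10 are exactly those sharing a remainder mod 10. By pigeonhole, the 10 residue classes mod 10 are the pigeonholes.
With 30 integers one could put 3 in each residue class and have no class reach 4.
The 31st integer pushes some class to 4, so 10·3 + 1 = 31.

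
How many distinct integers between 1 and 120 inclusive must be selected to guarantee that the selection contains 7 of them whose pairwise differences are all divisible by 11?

67

Integers whose pairwise differences are multiples of 11 are exactly those sharing a remainder mod 11. By pigeonhole, the 11 residue classes mod 11 are the pigeonholes.
With 66 integers one could put 6 in each residue class and have no class reach 7.
The 67th integer pushes some class to 7, so 11·6 + 1 = 67.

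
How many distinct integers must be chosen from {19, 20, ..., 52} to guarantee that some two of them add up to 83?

Two chosen integers sum to 83 exactly when both halves of some pair {x, 83−x} with 31 ≤ x ≤ 83−x ≤ 52 are chosen — 11 such pairs.
The remaining 12 elements (those with no distinct partner in range) can never complete a 83-sum, so the worst case takes all of them and one from each pair: 12 + 11 = 23.
The 24th integer has to be the second member of some pair, so 23 + 1 = 24.

24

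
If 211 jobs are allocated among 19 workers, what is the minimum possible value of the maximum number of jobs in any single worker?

12

Pigeonhole: the 19 workers are the holes and the 211 jobs are the pigeons.
If every worker held at most 11 jobs, the total would be at most 19 × 11 = 209, which is less than 211.
So some worker holds at least ⌈211/19⌉ = 12 jobs.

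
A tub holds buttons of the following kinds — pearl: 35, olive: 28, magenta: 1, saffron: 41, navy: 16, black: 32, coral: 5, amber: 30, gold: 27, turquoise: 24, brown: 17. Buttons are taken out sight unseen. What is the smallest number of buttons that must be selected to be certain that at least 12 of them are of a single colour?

106

By pigeonhole, the 11 colours are the holes; the buttons drawn are the pigeons.
To avoid 12 of any one colour, the worst case takes at most 11 of each colour, or every button of a colour that has fewer than 11.
That gives 11 + 11 + 1 + 11 + 11 + 11 + 5 + 11 + 11 + 11 + 11 = 105 buttons with no colour reaching 12.
The next button forces some colour to 12, so 105 + 1 = 106.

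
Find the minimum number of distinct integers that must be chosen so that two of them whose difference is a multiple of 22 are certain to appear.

Integers whose pairwise differences are multiples of 22 are exactly those sharing a remainder mod 22. By the pigeonhole principle, the 22 residue classes mod 22 are the pigeonholes.
With 22 integers one could put 1 in each residue class and have no class reach 2.
The 23rd integer pushes some class to 2, so 22·1 + 1 = 23.

23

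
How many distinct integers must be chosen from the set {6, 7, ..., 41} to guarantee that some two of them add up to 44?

21

A set avoiding the sum 44 can contain at most one of each pair {x, 44−x}, plus the 4 elements whose complement lies outside the range or equal to its own complement.
The integers 22, …, 41 (20 of them) are such a set: any two sum to at least 22+23 = 45 > 44.
Any 21st integer completes one of the 16 pairs, so 21 choices force a sum of 44.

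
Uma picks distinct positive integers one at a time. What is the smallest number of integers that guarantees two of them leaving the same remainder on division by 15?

16

By pigeonhole, the 15 residue classes mod 15 are the pigeonholes.
With 15 integers one could put 1 in each residue class and have no class reach 2.
The 16th integer pushes some class to 2, so 15·1 + 1 = 16.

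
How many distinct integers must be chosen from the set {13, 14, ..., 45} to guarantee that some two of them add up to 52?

21

Two chosen integers sum to 52 exactly when both halves of some pair {x, 52−x} with 13 ≤ x ≤ 52−x ≤ 39 are chosen — 13 such pairs.
The remaining 7 elements (those with no distinct partner in range) can never complete a 52-sum, so the worst case takes all of them and one from each pair: 7 + 13 = 20.
The 21st integer has to be the second member of some pair, so 20 + 1 = 21.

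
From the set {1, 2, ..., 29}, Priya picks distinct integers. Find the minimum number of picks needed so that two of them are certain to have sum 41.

21

Group the elements by complementary pair {x, 41−x}: {12,29}, {13,28}, {14,27}, …, giving 9 two-element pairs and 11 integers whose partner 41−x falls outside [1,29].
By the pigeonhole principle, treating each of those 20 groups as a pigeonhole, one can pick one integer per group — 20 integers — with no two summing to 41.
The 21st integer lands in an occupied pair, forcing a sum of 41.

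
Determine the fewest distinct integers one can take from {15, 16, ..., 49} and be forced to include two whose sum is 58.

Two chosen integers sum to 58 exactly when both halves of some pair {x, 58−x} with 15 ≤ x ≤ 58−x ≤ 43 are chosen — 14 such pairs.
The remaining 7 elements (those with no distinct partner in range) can never complete a 58-sum, so the worst case takes all of them and one from each pair: 7 + 14 = 21.
The 22nd integer has to be the second member of some pair, so 21 + 1 = 22.

22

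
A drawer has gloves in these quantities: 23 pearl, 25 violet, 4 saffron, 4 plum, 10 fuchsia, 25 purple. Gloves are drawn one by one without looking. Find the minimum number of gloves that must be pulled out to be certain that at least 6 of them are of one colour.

Pigeonhole: the 6 colours are the holes; the gloves drawn are the pigeons.
To avoid 6 of any one colour, the worst case takes at most 5 of each colour, or every glove of a colour that has fewer than 5.
That gives 5 + 5 + 4 + 4 + 5 + 5 = 28 gloves with no colour reaching 6.
The next glove forces some colour to 6, so 28 + 1 = 29.

29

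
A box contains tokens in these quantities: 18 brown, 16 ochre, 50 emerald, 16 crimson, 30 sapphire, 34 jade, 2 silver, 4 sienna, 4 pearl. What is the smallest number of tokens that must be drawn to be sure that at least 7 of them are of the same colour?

47

An adversary could hand out at most 6 tokens per colour (silver, sienna, pearl run out sooner): 6 + 6 + 6 + 6 + 6 + 6 + 2 + 4 + 4 = 46 tokens and still no colour has 7.
Pigeonhole: one more token lands in a colour already at 6, so 47 draws are enough and 46 are not.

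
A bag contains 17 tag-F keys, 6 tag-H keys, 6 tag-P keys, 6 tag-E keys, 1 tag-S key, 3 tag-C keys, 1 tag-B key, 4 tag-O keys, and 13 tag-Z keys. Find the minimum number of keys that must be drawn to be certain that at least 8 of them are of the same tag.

42

An adversary could hand out at most 7 keys per tag (7 tags run out sooner): 7 + 6 + 6 + 6 + 1 + 3 + 1 + 4 + 7 = 41 keys and still no tag has 8.
One more key lands in a tag already at 7, so 42 draws are enough and 41 are not.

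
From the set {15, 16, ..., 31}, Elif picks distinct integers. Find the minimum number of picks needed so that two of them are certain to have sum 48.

A set avoiding the sum 48 can contain at most one of each pair {x, 48−x}, plus the 3 elements whose complement lies outside the range or equal to its own complement.
The integers 15, …, 24 (10 of them) are such a set: any two sum to at least 15+16 = 31 and at most 23+24 = 47 < 48.
By the pigeonhole principle, any 11th integer completes one of the 7 pairs, so 11 choices force a sum of 48.

11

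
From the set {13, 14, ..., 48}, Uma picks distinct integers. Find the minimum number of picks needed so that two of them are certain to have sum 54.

23

Group the elements by complementary pair {x, 54−x}: {13,41}, {14,40}, {15,39}, …, giving 14 two-element pairs, the single value 27 (it cannot pair with itself since the integers are distinct), and 7 integers whose partner 54−x falls outside [13,48].
By pigeonhole, treating each of those 22 groups as a pigeonhole, one can pick one integer per group — 22 integers — with no two summing to 54.
The 23rd integer lands in an occupied pair, forcing a sum of 54.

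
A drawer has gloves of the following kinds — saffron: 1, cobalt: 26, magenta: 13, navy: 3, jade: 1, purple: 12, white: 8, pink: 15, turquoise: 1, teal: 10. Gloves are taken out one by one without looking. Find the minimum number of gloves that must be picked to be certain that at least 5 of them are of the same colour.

By pigeonhole, put each drawn glove into a box by colour. The largest draw with every box below 5 takes min(count, 4) from each colour; colours with fewer than 4 contribute all they have.
Σ min(cᵢ, 4) = 1 + 4 + 4 + 3 + 1 + 4 + 4 + 4 + 1 + 4 = 30.
Draw number 30 + 1 = 31 must push one box to 5.

31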